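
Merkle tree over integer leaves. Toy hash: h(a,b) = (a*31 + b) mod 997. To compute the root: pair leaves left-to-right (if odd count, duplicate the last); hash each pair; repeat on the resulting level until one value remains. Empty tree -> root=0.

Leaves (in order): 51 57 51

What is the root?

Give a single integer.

Answer: 566

Derivation:
L0: [51, 57, 51]
L1: h(51,57)=(51*31+57)%997=641 h(51,51)=(51*31+51)%997=635 -> [641, 635]
L2: h(641,635)=(641*31+635)%997=566 -> [566]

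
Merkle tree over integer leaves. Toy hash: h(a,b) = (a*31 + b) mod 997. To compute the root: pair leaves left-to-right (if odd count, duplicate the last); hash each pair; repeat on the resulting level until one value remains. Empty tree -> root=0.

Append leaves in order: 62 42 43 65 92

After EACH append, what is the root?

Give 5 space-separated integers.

Answer: 62 967 446 468 43

Derivation:
After append 62 (leaves=[62]):
  L0: [62]
  root=62
After append 42 (leaves=[62, 42]):
  L0: [62, 42]
  L1: h(62,42)=(62*31+42)%997=967 -> [967]
  root=967
After append 43 (leaves=[62, 42, 43]):
  L0: [62, 42, 43]
  L1: h(62,42)=(62*31+42)%997=967 h(43,43)=(43*31+43)%997=379 -> [967, 379]
  L2: h(967,379)=(967*31+379)%997=446 -> [446]
  root=446
After append 65 (leaves=[62, 42, 43, 65]):
  L0: [62, 42, 43, 65]
  L1: h(62,42)=(62*31+42)%997=967 h(43,65)=(43*31+65)%997=401 -> [967, 401]
  L2: h(967,401)=(967*31+401)%997=468 -> [468]
  root=468
After append 92 (leaves=[62, 42, 43, 65, 92]):
  L0: [62, 42, 43, 65, 92]
  L1: h(62,42)=(62*31+42)%997=967 h(43,65)=(43*31+65)%997=401 h(92,92)=(92*31+92)%997=950 -> [967, 401, 950]
  L2: h(967,401)=(967*31+401)%997=468 h(950,950)=(950*31+950)%997=490 -> [468, 490]
  L3: h(468,490)=(468*31+490)%997=43 -> [43]
  root=43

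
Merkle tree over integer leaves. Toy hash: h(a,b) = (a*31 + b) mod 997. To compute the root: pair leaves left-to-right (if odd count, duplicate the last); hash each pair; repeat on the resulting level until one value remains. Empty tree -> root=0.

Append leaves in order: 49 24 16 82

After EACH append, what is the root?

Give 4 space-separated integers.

After append 49 (leaves=[49]):
  L0: [49]
  root=49
After append 24 (leaves=[49, 24]):
  L0: [49, 24]
  L1: h(49,24)=(49*31+24)%997=546 -> [546]
  root=546
After append 16 (leaves=[49, 24, 16]):
  L0: [49, 24, 16]
  L1: h(49,24)=(49*31+24)%997=546 h(16,16)=(16*31+16)%997=512 -> [546, 512]
  L2: h(546,512)=(546*31+512)%997=489 -> [489]
  root=489
After append 82 (leaves=[49, 24, 16, 82]):
  L0: [49, 24, 16, 82]
  L1: h(49,24)=(49*31+24)%997=546 h(16,82)=(16*31+82)%997=578 -> [546, 578]
  L2: h(546,578)=(546*31+578)%997=555 -> [555]
  root=555

Answer: 49 546 489 555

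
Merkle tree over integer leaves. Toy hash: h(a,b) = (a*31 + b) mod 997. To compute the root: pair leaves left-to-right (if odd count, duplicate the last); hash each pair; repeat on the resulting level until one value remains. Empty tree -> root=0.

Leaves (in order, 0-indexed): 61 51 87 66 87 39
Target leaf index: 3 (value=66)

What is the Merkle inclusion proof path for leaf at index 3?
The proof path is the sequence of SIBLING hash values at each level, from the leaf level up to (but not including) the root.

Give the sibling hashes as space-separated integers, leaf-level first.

L0 (leaves): [61, 51, 87, 66, 87, 39], target index=3
L1: h(61,51)=(61*31+51)%997=945 [pair 0] h(87,66)=(87*31+66)%997=769 [pair 1] h(87,39)=(87*31+39)%997=742 [pair 2] -> [945, 769, 742]
  Sibling for proof at L0: 87
L2: h(945,769)=(945*31+769)%997=154 [pair 0] h(742,742)=(742*31+742)%997=813 [pair 1] -> [154, 813]
  Sibling for proof at L1: 945
L3: h(154,813)=(154*31+813)%997=602 [pair 0] -> [602]
  Sibling for proof at L2: 813
Root: 602
Proof path (sibling hashes from leaf to root): [87, 945, 813]

Answer: 87 945 813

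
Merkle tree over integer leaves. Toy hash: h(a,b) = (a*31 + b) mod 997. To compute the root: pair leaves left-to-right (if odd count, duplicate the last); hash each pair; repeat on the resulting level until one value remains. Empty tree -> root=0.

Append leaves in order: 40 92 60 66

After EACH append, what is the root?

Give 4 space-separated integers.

Answer: 40 335 341 347

Derivation:
After append 40 (leaves=[40]):
  L0: [40]
  root=40
After append 92 (leaves=[40, 92]):
  L0: [40, 92]
  L1: h(40,92)=(40*31+92)%997=335 -> [335]
  root=335
After append 60 (leaves=[40, 92, 60]):
  L0: [40, 92, 60]
  L1: h(40,92)=(40*31+92)%997=335 h(60,60)=(60*31+60)%997=923 -> [335, 923]
  L2: h(335,923)=(335*31+923)%997=341 -> [341]
  root=341
After append 66 (leaves=[40, 92, 60, 66]):
  L0: [40, 92, 60, 66]
  L1: h(40,92)=(40*31+92)%997=335 h(60,66)=(60*31+66)%997=929 -> [335, 929]
  L2: h(335,929)=(335*31+929)%997=347 -> [347]
  root=347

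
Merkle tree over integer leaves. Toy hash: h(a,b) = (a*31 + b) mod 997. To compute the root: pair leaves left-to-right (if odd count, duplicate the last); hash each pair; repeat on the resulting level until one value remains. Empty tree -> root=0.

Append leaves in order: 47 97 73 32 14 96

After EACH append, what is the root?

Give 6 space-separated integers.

Answer: 47 557 660 619 624 257

Derivation:
After append 47 (leaves=[47]):
  L0: [47]
  root=47
After append 97 (leaves=[47, 97]):
  L0: [47, 97]
  L1: h(47,97)=(47*31+97)%997=557 -> [557]
  root=557
After append 73 (leaves=[47, 97, 73]):
  L0: [47, 97, 73]
  L1: h(47,97)=(47*31+97)%997=557 h(73,73)=(73*31+73)%997=342 -> [557, 342]
  L2: h(557,342)=(557*31+342)%997=660 -> [660]
  root=660
After append 32 (leaves=[47, 97, 73, 32]):
  L0: [47, 97, 73, 32]
  L1: h(47,97)=(47*31+97)%997=557 h(73,32)=(73*31+32)%997=301 -> [557, 301]
  L2: h(557,301)=(557*31+301)%997=619 -> [619]
  root=619
After append 14 (leaves=[47, 97, 73, 32, 14]):
  L0: [47, 97, 73, 32, 14]
  L1: h(47,97)=(47*31+97)%997=557 h(73,32)=(73*31+32)%997=301 h(14,14)=(14*31+14)%997=448 -> [557, 301, 448]
  L2: h(557,301)=(557*31+301)%997=619 h(448,448)=(448*31+448)%997=378 -> [619, 378]
  L3: h(619,378)=(619*31+378)%997=624 -> [624]
  root=624
After append 96 (leaves=[47, 97, 73, 32, 14, 96]):
  L0: [47, 97, 73, 32, 14, 96]
  L1: h(47,97)=(47*31+97)%997=557 h(73,32)=(73*31+32)%997=301 h(14,96)=(14*31+96)%997=530 -> [557, 301, 530]
  L2: h(557,301)=(557*31+301)%997=619 h(530,530)=(530*31+530)%997=11 -> [619, 11]
  L3: h(619,11)=(619*31+11)%997=257 -> [257]
  root=257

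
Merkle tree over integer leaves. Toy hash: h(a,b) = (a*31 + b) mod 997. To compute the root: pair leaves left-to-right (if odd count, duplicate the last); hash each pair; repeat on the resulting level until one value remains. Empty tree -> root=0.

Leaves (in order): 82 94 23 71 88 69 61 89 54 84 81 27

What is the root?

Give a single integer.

L0: [82, 94, 23, 71, 88, 69, 61, 89, 54, 84, 81, 27]
L1: h(82,94)=(82*31+94)%997=642 h(23,71)=(23*31+71)%997=784 h(88,69)=(88*31+69)%997=803 h(61,89)=(61*31+89)%997=983 h(54,84)=(54*31+84)%997=761 h(81,27)=(81*31+27)%997=544 -> [642, 784, 803, 983, 761, 544]
L2: h(642,784)=(642*31+784)%997=746 h(803,983)=(803*31+983)%997=951 h(761,544)=(761*31+544)%997=207 -> [746, 951, 207]
L3: h(746,951)=(746*31+951)%997=149 h(207,207)=(207*31+207)%997=642 -> [149, 642]
L4: h(149,642)=(149*31+642)%997=276 -> [276]

Answer: 276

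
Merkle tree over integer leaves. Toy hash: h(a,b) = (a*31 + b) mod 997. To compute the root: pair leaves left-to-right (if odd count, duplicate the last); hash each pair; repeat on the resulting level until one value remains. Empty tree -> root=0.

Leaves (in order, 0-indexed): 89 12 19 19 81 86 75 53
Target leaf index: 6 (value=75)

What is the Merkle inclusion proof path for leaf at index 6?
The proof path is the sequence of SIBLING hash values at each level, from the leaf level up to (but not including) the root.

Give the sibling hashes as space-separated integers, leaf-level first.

Answer: 53 603 767

Derivation:
L0 (leaves): [89, 12, 19, 19, 81, 86, 75, 53], target index=6
L1: h(89,12)=(89*31+12)%997=777 [pair 0] h(19,19)=(19*31+19)%997=608 [pair 1] h(81,86)=(81*31+86)%997=603 [pair 2] h(75,53)=(75*31+53)%997=384 [pair 3] -> [777, 608, 603, 384]
  Sibling for proof at L0: 53
L2: h(777,608)=(777*31+608)%997=767 [pair 0] h(603,384)=(603*31+384)%997=134 [pair 1] -> [767, 134]
  Sibling for proof at L1: 603
L3: h(767,134)=(767*31+134)%997=980 [pair 0] -> [980]
  Sibling for proof at L2: 767
Root: 980
Proof path (sibling hashes from leaf to root): [53, 603, 767]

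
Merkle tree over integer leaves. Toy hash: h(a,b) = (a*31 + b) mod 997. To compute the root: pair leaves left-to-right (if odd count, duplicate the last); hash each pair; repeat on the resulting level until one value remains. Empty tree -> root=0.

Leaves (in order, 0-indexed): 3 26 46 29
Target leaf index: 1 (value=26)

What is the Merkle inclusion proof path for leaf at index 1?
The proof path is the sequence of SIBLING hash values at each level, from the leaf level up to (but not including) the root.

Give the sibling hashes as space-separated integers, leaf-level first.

Answer: 3 458

Derivation:
L0 (leaves): [3, 26, 46, 29], target index=1
L1: h(3,26)=(3*31+26)%997=119 [pair 0] h(46,29)=(46*31+29)%997=458 [pair 1] -> [119, 458]
  Sibling for proof at L0: 3
L2: h(119,458)=(119*31+458)%997=159 [pair 0] -> [159]
  Sibling for proof at L1: 458
Root: 159
Proof path (sibling hashes from leaf to root): [3, 458]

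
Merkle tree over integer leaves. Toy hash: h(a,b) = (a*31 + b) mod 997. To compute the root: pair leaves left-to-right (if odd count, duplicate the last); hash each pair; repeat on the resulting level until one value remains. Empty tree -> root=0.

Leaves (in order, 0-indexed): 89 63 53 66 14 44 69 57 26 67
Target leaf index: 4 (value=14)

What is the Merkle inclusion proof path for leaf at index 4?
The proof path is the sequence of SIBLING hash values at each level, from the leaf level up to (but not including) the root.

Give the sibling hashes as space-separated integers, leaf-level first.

Answer: 44 202 458 640

Derivation:
L0 (leaves): [89, 63, 53, 66, 14, 44, 69, 57, 26, 67], target index=4
L1: h(89,63)=(89*31+63)%997=828 [pair 0] h(53,66)=(53*31+66)%997=712 [pair 1] h(14,44)=(14*31+44)%997=478 [pair 2] h(69,57)=(69*31+57)%997=202 [pair 3] h(26,67)=(26*31+67)%997=873 [pair 4] -> [828, 712, 478, 202, 873]
  Sibling for proof at L0: 44
L2: h(828,712)=(828*31+712)%997=458 [pair 0] h(478,202)=(478*31+202)%997=65 [pair 1] h(873,873)=(873*31+873)%997=20 [pair 2] -> [458, 65, 20]
  Sibling for proof at L1: 202
L3: h(458,65)=(458*31+65)%997=305 [pair 0] h(20,20)=(20*31+20)%997=640 [pair 1] -> [305, 640]
  Sibling for proof at L2: 458
L4: h(305,640)=(305*31+640)%997=125 [pair 0] -> [125]
  Sibling for proof at L3: 640
Root: 125
Proof path (sibling hashes from leaf to root): [44, 202, 458, 640]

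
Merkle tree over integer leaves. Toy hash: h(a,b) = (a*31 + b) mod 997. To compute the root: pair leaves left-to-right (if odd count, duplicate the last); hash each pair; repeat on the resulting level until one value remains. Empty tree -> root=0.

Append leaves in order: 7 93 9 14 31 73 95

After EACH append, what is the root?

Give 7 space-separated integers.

Answer: 7 310 925 930 754 104 116

Derivation:
After append 7 (leaves=[7]):
  L0: [7]
  root=7
After append 93 (leaves=[7, 93]):
  L0: [7, 93]
  L1: h(7,93)=(7*31+93)%997=310 -> [310]
  root=310
After append 9 (leaves=[7, 93, 9]):
  L0: [7, 93, 9]
  L1: h(7,93)=(7*31+93)%997=310 h(9,9)=(9*31+9)%997=288 -> [310, 288]
  L2: h(310,288)=(310*31+288)%997=925 -> [925]
  root=925
After append 14 (leaves=[7, 93, 9, 14]):
  L0: [7, 93, 9, 14]
  L1: h(7,93)=(7*31+93)%997=310 h(9,14)=(9*31+14)%997=293 -> [310, 293]
  L2: h(310,293)=(310*31+293)%997=930 -> [930]
  root=930
After append 31 (leaves=[7, 93, 9, 14, 31]):
  L0: [7, 93, 9, 14, 31]
  L1: h(7,93)=(7*31+93)%997=310 h(9,14)=(9*31+14)%997=293 h(31,31)=(31*31+31)%997=992 -> [310, 293, 992]
  L2: h(310,293)=(310*31+293)%997=930 h(992,992)=(992*31+992)%997=837 -> [930, 837]
  L3: h(930,837)=(930*31+837)%997=754 -> [754]
  root=754
After append 73 (leaves=[7, 93, 9, 14, 31, 73]):
  L0: [7, 93, 9, 14, 31, 73]
  L1: h(7,93)=(7*31+93)%997=310 h(9,14)=(9*31+14)%997=293 h(31,73)=(31*31+73)%997=37 -> [310, 293, 37]
  L2: h(310,293)=(310*31+293)%997=930 h(37,37)=(37*31+37)%997=187 -> [930, 187]
  L3: h(930,187)=(930*31+187)%997=104 -> [104]
  root=104
After append 95 (leaves=[7, 93, 9, 14, 31, 73, 95]):
  L0: [7, 93, 9, 14, 31, 73, 95]
  L1: h(7,93)=(7*31+93)%997=310 h(9,14)=(9*31+14)%997=293 h(31,73)=(31*31+73)%997=37 h(95,95)=(95*31+95)%997=49 -> [310, 293, 37, 49]
  L2: h(310,293)=(310*31+293)%997=930 h(37,49)=(37*31+49)%997=199 -> [930, 199]
  L3: h(930,199)=(930*31+199)%997=116 -> [116]
  root=116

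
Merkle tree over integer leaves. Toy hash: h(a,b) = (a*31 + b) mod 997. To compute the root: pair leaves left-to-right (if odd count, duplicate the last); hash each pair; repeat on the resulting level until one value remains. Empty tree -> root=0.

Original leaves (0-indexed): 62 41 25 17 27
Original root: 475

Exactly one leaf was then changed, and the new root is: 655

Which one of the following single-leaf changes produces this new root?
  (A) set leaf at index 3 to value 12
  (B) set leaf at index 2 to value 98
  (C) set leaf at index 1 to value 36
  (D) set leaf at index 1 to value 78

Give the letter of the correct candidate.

Answer: C

Derivation:
Original leaves: [62, 41, 25, 17, 27]
Target new root: 655
Try each candidate change and compute the resulting root:
Candidate A: set leaf[3] = 12 -> leaves = [62, 41, 25, 12, 27]
  L0: [62, 41, 25, 12, 27]
  L1: h(62,41)=(62*31+41)%997=966 h(25,12)=(25*31+12)%997=787 h(27,27)=(27*31+27)%997=864 -> [966, 787, 864]
  L2: h(966,787)=(966*31+787)%997=823 h(864,864)=(864*31+864)%997=729 -> [823, 729]
  L3: h(823,729)=(823*31+729)%997=320 -> [320]
  root = 320 != target 655
Candidate B: set leaf[2] = 98 -> leaves = [62, 41, 98, 17, 27]
  L0: [62, 41, 98, 17, 27]
  L1: h(62,41)=(62*31+41)%997=966 h(98,17)=(98*31+17)%997=64 h(27,27)=(27*31+27)%997=864 -> [966, 64, 864]
  L2: h(966,64)=(966*31+64)%997=100 h(864,864)=(864*31+864)%997=729 -> [100, 729]
  L3: h(100,729)=(100*31+729)%997=838 -> [838]
  root = 838 != target 655
Candidate C: set leaf[1] = 36 -> leaves = [62, 36, 25, 17, 27]
  L0: [62, 36, 25, 17, 27]
  L1: h(62,36)=(62*31+36)%997=961 h(25,17)=(25*31+17)%997=792 h(27,27)=(27*31+27)%997=864 -> [961, 792, 864]
  L2: h(961,792)=(961*31+792)%997=673 h(864,864)=(864*31+864)%997=729 -> [673, 729]
  L3: h(673,729)=(673*31+729)%997=655 -> [655]
  root = 655 == target 655  ** MATCH **
Candidate D: set leaf[1] = 78 -> leaves = [62, 78, 25, 17, 27]
  L0: [62, 78, 25, 17, 27]
  L1: h(62,78)=(62*31+78)%997=6 h(25,17)=(25*31+17)%997=792 h(27,27)=(27*31+27)%997=864 -> [6, 792, 864]
  L2: h(6,792)=(6*31+792)%997=978 h(864,864)=(864*31+864)%997=729 -> [978, 729]
  L3: h(978,729)=(978*31+729)%997=140 -> [140]
  root = 140 != target 655
Candidate C produces the target root.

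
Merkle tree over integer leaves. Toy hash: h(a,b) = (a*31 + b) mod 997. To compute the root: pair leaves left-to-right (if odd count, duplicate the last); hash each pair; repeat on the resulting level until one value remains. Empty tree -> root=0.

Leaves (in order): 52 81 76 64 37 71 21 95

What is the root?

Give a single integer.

Answer: 732

Derivation:
L0: [52, 81, 76, 64, 37, 71, 21, 95]
L1: h(52,81)=(52*31+81)%997=696 h(76,64)=(76*31+64)%997=426 h(37,71)=(37*31+71)%997=221 h(21,95)=(21*31+95)%997=746 -> [696, 426, 221, 746]
L2: h(696,426)=(696*31+426)%997=68 h(221,746)=(221*31+746)%997=618 -> [68, 618]
L3: h(68,618)=(68*31+618)%997=732 -> [732]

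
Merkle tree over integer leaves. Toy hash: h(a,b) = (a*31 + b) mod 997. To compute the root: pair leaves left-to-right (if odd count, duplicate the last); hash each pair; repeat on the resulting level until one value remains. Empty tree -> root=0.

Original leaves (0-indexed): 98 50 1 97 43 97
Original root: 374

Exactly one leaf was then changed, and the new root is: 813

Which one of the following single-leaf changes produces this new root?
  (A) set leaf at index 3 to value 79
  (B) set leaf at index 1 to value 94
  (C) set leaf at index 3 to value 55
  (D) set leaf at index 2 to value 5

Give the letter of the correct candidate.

Original leaves: [98, 50, 1, 97, 43, 97]
Target new root: 813
Try each candidate change and compute the resulting root:
Candidate A: set leaf[3] = 79 -> leaves = [98, 50, 1, 79, 43, 97]
  L0: [98, 50, 1, 79, 43, 97]
  L1: h(98,50)=(98*31+50)%997=97 h(1,79)=(1*31+79)%997=110 h(43,97)=(43*31+97)%997=433 -> [97, 110, 433]
  L2: h(97,110)=(97*31+110)%997=126 h(433,433)=(433*31+433)%997=895 -> [126, 895]
  L3: h(126,895)=(126*31+895)%997=813 -> [813]
  root = 813 == target 813  ** MATCH **
Candidate B: set leaf[1] = 94 -> leaves = [98, 94, 1, 97, 43, 97]
  L0: [98, 94, 1, 97, 43, 97]
  L1: h(98,94)=(98*31+94)%997=141 h(1,97)=(1*31+97)%997=128 h(43,97)=(43*31+97)%997=433 -> [141, 128, 433]
  L2: h(141,128)=(141*31+128)%997=511 h(433,433)=(433*31+433)%997=895 -> [511, 895]
  L3: h(511,895)=(511*31+895)%997=784 -> [784]
  root = 784 != target 813
Candidate C: set leaf[3] = 55 -> leaves = [98, 50, 1, 55, 43, 97]
  L0: [98, 50, 1, 55, 43, 97]
  L1: h(98,50)=(98*31+50)%997=97 h(1,55)=(1*31+55)%997=86 h(43,97)=(43*31+97)%997=433 -> [97, 86, 433]
  L2: h(97,86)=(97*31+86)%997=102 h(433,433)=(433*31+433)%997=895 -> [102, 895]
  L3: h(102,895)=(102*31+895)%997=69 -> [69]
  root = 69 != target 813
Candidate D: set leaf[2] = 5 -> leaves = [98, 50, 5, 97, 43, 97]
  L0: [98, 50, 5, 97, 43, 97]
  L1: h(98,50)=(98*31+50)%997=97 h(5,97)=(5*31+97)%997=252 h(43,97)=(43*31+97)%997=433 -> [97, 252, 433]
  L2: h(97,252)=(97*31+252)%997=268 h(433,433)=(433*31+433)%997=895 -> [268, 895]
  L3: h(268,895)=(268*31+895)%997=230 -> [230]
  root = 230 != target 813
Candidate A produces the target root.

Answer: A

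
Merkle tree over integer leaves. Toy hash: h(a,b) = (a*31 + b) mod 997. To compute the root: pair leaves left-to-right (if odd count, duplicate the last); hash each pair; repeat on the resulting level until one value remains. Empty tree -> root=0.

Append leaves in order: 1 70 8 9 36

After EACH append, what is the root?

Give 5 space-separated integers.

Answer: 1 101 396 397 318

Derivation:
After append 1 (leaves=[1]):
  L0: [1]
  root=1
After append 70 (leaves=[1, 70]):
  L0: [1, 70]
  L1: h(1,70)=(1*31+70)%997=101 -> [101]
  root=101
After append 8 (leaves=[1, 70, 8]):
  L0: [1, 70, 8]
  L1: h(1,70)=(1*31+70)%997=101 h(8,8)=(8*31+8)%997=256 -> [101, 256]
  L2: h(101,256)=(101*31+256)%997=396 -> [396]
  root=396
After append 9 (leaves=[1, 70, 8, 9]):
  L0: [1, 70, 8, 9]
  L1: h(1,70)=(1*31+70)%997=101 h(8,9)=(8*31+9)%997=257 -> [101, 257]
  L2: h(101,257)=(101*31+257)%997=397 -> [397]
  root=397
After append 36 (leaves=[1, 70, 8, 9, 36]):
  L0: [1, 70, 8, 9, 36]
  L1: h(1,70)=(1*31+70)%997=101 h(8,9)=(8*31+9)%997=257 h(36,36)=(36*31+36)%997=155 -> [101, 257, 155]
  L2: h(101,257)=(101*31+257)%997=397 h(155,155)=(155*31+155)%997=972 -> [397, 972]
  L3: h(397,972)=(397*31+972)%997=318 -> [318]
  root=318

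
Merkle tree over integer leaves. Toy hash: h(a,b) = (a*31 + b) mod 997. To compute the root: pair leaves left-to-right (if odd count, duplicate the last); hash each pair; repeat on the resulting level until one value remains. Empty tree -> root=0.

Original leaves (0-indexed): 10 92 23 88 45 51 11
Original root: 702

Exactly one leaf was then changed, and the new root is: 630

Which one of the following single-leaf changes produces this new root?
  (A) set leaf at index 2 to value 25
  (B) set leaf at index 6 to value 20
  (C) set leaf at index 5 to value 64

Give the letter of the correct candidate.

Answer: A

Derivation:
Original leaves: [10, 92, 23, 88, 45, 51, 11]
Target new root: 630
Try each candidate change and compute the resulting root:
Candidate A: set leaf[2] = 25 -> leaves = [10, 92, 25, 88, 45, 51, 11]
  L0: [10, 92, 25, 88, 45, 51, 11]
  L1: h(10,92)=(10*31+92)%997=402 h(25,88)=(25*31+88)%997=863 h(45,51)=(45*31+51)%997=449 h(11,11)=(11*31+11)%997=352 -> [402, 863, 449, 352]
  L2: h(402,863)=(402*31+863)%997=364 h(449,352)=(449*31+352)%997=313 -> [364, 313]
  L3: h(364,313)=(364*31+313)%997=630 -> [630]
  root = 630 == target 630  ** MATCH **
Candidate B: set leaf[6] = 20 -> leaves = [10, 92, 23, 88, 45, 51, 20]
  L0: [10, 92, 23, 88, 45, 51, 20]
  L1: h(10,92)=(10*31+92)%997=402 h(23,88)=(23*31+88)%997=801 h(45,51)=(45*31+51)%997=449 h(20,20)=(20*31+20)%997=640 -> [402, 801, 449, 640]
  L2: h(402,801)=(402*31+801)%997=302 h(449,640)=(449*31+640)%997=601 -> [302, 601]
  L3: h(302,601)=(302*31+601)%997=990 -> [990]
  root = 990 != target 630
Candidate C: set leaf[5] = 64 -> leaves = [10, 92, 23, 88, 45, 64, 11]
  L0: [10, 92, 23, 88, 45, 64, 11]
  L1: h(10,92)=(10*31+92)%997=402 h(23,88)=(23*31+88)%997=801 h(45,64)=(45*31+64)%997=462 h(11,11)=(11*31+11)%997=352 -> [402, 801, 462, 352]
  L2: h(402,801)=(402*31+801)%997=302 h(462,352)=(462*31+352)%997=716 -> [302, 716]
  L3: h(302,716)=(302*31+716)%997=108 -> [108]
  root = 108 != target 630
Candidate A produces the target root.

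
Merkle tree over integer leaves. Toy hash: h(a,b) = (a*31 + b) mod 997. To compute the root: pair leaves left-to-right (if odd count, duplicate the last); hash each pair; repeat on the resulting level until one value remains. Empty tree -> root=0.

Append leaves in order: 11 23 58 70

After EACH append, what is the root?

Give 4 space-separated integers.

Answer: 11 364 179 191

Derivation:
After append 11 (leaves=[11]):
  L0: [11]
  root=11
After append 23 (leaves=[11, 23]):
  L0: [11, 23]
  L1: h(11,23)=(11*31+23)%997=364 -> [364]
  root=364
After append 58 (leaves=[11, 23, 58]):
  L0: [11, 23, 58]
  L1: h(11,23)=(11*31+23)%997=364 h(58,58)=(58*31+58)%997=859 -> [364, 859]
  L2: h(364,859)=(364*31+859)%997=179 -> [179]
  root=179
After append 70 (leaves=[11, 23, 58, 70]):
  L0: [11, 23, 58, 70]
  L1: h(11,23)=(11*31+23)%997=364 h(58,70)=(58*31+70)%997=871 -> [364, 871]
  L2: h(364,871)=(364*31+871)%997=191 -> [191]
  root=191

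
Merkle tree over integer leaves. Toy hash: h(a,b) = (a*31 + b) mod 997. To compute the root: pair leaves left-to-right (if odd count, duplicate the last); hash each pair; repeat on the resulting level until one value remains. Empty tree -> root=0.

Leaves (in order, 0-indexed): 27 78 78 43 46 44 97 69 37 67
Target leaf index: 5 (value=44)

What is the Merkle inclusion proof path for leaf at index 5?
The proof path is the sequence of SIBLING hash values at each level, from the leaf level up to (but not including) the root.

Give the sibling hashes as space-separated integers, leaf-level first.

Answer: 46 85 916 874

Derivation:
L0 (leaves): [27, 78, 78, 43, 46, 44, 97, 69, 37, 67], target index=5
L1: h(27,78)=(27*31+78)%997=915 [pair 0] h(78,43)=(78*31+43)%997=467 [pair 1] h(46,44)=(46*31+44)%997=473 [pair 2] h(97,69)=(97*31+69)%997=85 [pair 3] h(37,67)=(37*31+67)%997=217 [pair 4] -> [915, 467, 473, 85, 217]
  Sibling for proof at L0: 46
L2: h(915,467)=(915*31+467)%997=916 [pair 0] h(473,85)=(473*31+85)%997=790 [pair 1] h(217,217)=(217*31+217)%997=962 [pair 2] -> [916, 790, 962]
  Sibling for proof at L1: 85
L3: h(916,790)=(916*31+790)%997=273 [pair 0] h(962,962)=(962*31+962)%997=874 [pair 1] -> [273, 874]
  Sibling for proof at L2: 916
L4: h(273,874)=(273*31+874)%997=364 [pair 0] -> [364]
  Sibling for proof at L3: 874
Root: 364
Proof path (sibling hashes from leaf to root): [46, 85, 916, 874]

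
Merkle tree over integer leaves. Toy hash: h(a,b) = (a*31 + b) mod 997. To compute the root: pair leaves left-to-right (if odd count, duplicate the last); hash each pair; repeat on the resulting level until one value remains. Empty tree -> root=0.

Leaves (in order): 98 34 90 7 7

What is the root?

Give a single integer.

L0: [98, 34, 90, 7, 7]
L1: h(98,34)=(98*31+34)%997=81 h(90,7)=(90*31+7)%997=803 h(7,7)=(7*31+7)%997=224 -> [81, 803, 224]
L2: h(81,803)=(81*31+803)%997=323 h(224,224)=(224*31+224)%997=189 -> [323, 189]
L3: h(323,189)=(323*31+189)%997=232 -> [232]

Answer: 232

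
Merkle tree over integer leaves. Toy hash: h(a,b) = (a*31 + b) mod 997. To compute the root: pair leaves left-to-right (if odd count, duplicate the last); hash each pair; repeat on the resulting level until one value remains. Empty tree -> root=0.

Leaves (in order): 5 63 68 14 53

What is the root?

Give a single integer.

L0: [5, 63, 68, 14, 53]
L1: h(5,63)=(5*31+63)%997=218 h(68,14)=(68*31+14)%997=128 h(53,53)=(53*31+53)%997=699 -> [218, 128, 699]
L2: h(218,128)=(218*31+128)%997=904 h(699,699)=(699*31+699)%997=434 -> [904, 434]
L3: h(904,434)=(904*31+434)%997=542 -> [542]

Answer: 542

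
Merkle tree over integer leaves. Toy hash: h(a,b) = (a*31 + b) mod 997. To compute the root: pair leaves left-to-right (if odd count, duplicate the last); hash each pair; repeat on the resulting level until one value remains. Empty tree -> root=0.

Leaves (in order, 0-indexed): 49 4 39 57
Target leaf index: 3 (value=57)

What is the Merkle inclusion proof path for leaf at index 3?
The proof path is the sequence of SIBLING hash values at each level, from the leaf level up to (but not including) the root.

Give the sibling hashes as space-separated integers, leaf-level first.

Answer: 39 526

Derivation:
L0 (leaves): [49, 4, 39, 57], target index=3
L1: h(49,4)=(49*31+4)%997=526 [pair 0] h(39,57)=(39*31+57)%997=269 [pair 1] -> [526, 269]
  Sibling for proof at L0: 39
L2: h(526,269)=(526*31+269)%997=623 [pair 0] -> [623]
  Sibling for proof at L1: 526
Root: 623
Proof path (sibling hashes from leaf to root): [39, 526]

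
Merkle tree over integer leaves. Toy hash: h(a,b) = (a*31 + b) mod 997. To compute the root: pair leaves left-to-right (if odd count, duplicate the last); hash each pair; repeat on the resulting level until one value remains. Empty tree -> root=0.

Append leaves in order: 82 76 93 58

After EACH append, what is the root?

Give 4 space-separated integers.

Answer: 82 624 386 351

Derivation:
After append 82 (leaves=[82]):
  L0: [82]
  root=82
After append 76 (leaves=[82, 76]):
  L0: [82, 76]
  L1: h(82,76)=(82*31+76)%997=624 -> [624]
  root=624
After append 93 (leaves=[82, 76, 93]):
  L0: [82, 76, 93]
  L1: h(82,76)=(82*31+76)%997=624 h(93,93)=(93*31+93)%997=982 -> [624, 982]
  L2: h(624,982)=(624*31+982)%997=386 -> [386]
  root=386
After append 58 (leaves=[82, 76, 93, 58]):
  L0: [82, 76, 93, 58]
  L1: h(82,76)=(82*31+76)%997=624 h(93,58)=(93*31+58)%997=947 -> [624, 947]
  L2: h(624,947)=(624*31+947)%997=351 -> [351]
  root=351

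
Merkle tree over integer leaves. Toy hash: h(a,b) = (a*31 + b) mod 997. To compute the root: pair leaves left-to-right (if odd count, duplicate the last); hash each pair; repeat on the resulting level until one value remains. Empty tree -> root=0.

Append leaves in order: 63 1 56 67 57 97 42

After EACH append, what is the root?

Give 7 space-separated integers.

Answer: 63 957 552 563 49 332 809

Derivation:
After append 63 (leaves=[63]):
  L0: [63]
  root=63
After append 1 (leaves=[63, 1]):
  L0: [63, 1]
  L1: h(63,1)=(63*31+1)%997=957 -> [957]
  root=957
After append 56 (leaves=[63, 1, 56]):
  L0: [63, 1, 56]
  L1: h(63,1)=(63*31+1)%997=957 h(56,56)=(56*31+56)%997=795 -> [957, 795]
  L2: h(957,795)=(957*31+795)%997=552 -> [552]
  root=552
After append 67 (leaves=[63, 1, 56, 67]):
  L0: [63, 1, 56, 67]
  L1: h(63,1)=(63*31+1)%997=957 h(56,67)=(56*31+67)%997=806 -> [957, 806]
  L2: h(957,806)=(957*31+806)%997=563 -> [563]
  root=563
After append 57 (leaves=[63, 1, 56, 67, 57]):
  L0: [63, 1, 56, 67, 57]
  L1: h(63,1)=(63*31+1)%997=957 h(56,67)=(56*31+67)%997=806 h(57,57)=(57*31+57)%997=827 -> [957, 806, 827]
  L2: h(957,806)=(957*31+806)%997=563 h(827,827)=(827*31+827)%997=542 -> [563, 542]
  L3: h(563,542)=(563*31+542)%997=49 -> [49]
  root=49
After append 97 (leaves=[63, 1, 56, 67, 57, 97]):
  L0: [63, 1, 56, 67, 57, 97]
  L1: h(63,1)=(63*31+1)%997=957 h(56,67)=(56*31+67)%997=806 h(57,97)=(57*31+97)%997=867 -> [957, 806, 867]
  L2: h(957,806)=(957*31+806)%997=563 h(867,867)=(867*31+867)%997=825 -> [563, 825]
  L3: h(563,825)=(563*31+825)%997=332 -> [332]
  root=332
After append 42 (leaves=[63, 1, 56, 67, 57, 97, 42]):
  L0: [63, 1, 56, 67, 57, 97, 42]
  L1: h(63,1)=(63*31+1)%997=957 h(56,67)=(56*31+67)%997=806 h(57,97)=(57*31+97)%997=867 h(42,42)=(42*31+42)%997=347 -> [957, 806, 867, 347]
  L2: h(957,806)=(957*31+806)%997=563 h(867,347)=(867*31+347)%997=305 -> [563, 305]
  L3: h(563,305)=(563*31+305)%997=809 -> [809]
  root=809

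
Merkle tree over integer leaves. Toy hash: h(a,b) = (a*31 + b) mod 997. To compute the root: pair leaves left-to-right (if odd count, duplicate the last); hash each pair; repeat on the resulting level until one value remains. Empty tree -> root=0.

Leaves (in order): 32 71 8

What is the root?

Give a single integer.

Answer: 308

Derivation:
L0: [32, 71, 8]
L1: h(32,71)=(32*31+71)%997=66 h(8,8)=(8*31+8)%997=256 -> [66, 256]
L2: h(66,256)=(66*31+256)%997=308 -> [308]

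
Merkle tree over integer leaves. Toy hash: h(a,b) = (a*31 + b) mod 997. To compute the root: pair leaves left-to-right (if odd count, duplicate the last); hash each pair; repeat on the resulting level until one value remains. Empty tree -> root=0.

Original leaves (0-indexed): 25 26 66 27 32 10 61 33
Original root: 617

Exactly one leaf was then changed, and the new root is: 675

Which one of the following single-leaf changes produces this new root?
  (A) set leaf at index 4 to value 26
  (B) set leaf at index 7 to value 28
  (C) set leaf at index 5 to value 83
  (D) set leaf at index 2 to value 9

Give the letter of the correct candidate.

Original leaves: [25, 26, 66, 27, 32, 10, 61, 33]
Target new root: 675
Try each candidate change and compute the resulting root:
Candidate A: set leaf[4] = 26 -> leaves = [25, 26, 66, 27, 26, 10, 61, 33]
  L0: [25, 26, 66, 27, 26, 10, 61, 33]
  L1: h(25,26)=(25*31+26)%997=801 h(66,27)=(66*31+27)%997=79 h(26,10)=(26*31+10)%997=816 h(61,33)=(61*31+33)%997=927 -> [801, 79, 816, 927]
  L2: h(801,79)=(801*31+79)%997=982 h(816,927)=(816*31+927)%997=301 -> [982, 301]
  L3: h(982,301)=(982*31+301)%997=833 -> [833]
  root = 833 != target 675
Candidate B: set leaf[7] = 28 -> leaves = [25, 26, 66, 27, 32, 10, 61, 28]
  L0: [25, 26, 66, 27, 32, 10, 61, 28]
  L1: h(25,26)=(25*31+26)%997=801 h(66,27)=(66*31+27)%997=79 h(32,10)=(32*31+10)%997=5 h(61,28)=(61*31+28)%997=922 -> [801, 79, 5, 922]
  L2: h(801,79)=(801*31+79)%997=982 h(5,922)=(5*31+922)%997=80 -> [982, 80]
  L3: h(982,80)=(982*31+80)%997=612 -> [612]
  root = 612 != target 675
Candidate C: set leaf[5] = 83 -> leaves = [25, 26, 66, 27, 32, 83, 61, 33]
  L0: [25, 26, 66, 27, 32, 83, 61, 33]
  L1: h(25,26)=(25*31+26)%997=801 h(66,27)=(66*31+27)%997=79 h(32,83)=(32*31+83)%997=78 h(61,33)=(61*31+33)%997=927 -> [801, 79, 78, 927]
  L2: h(801,79)=(801*31+79)%997=982 h(78,927)=(78*31+927)%997=354 -> [982, 354]
  L3: h(982,354)=(982*31+354)%997=886 -> [886]
  root = 886 != target 675
Candidate D: set leaf[2] = 9 -> leaves = [25, 26, 9, 27, 32, 10, 61, 33]
  L0: [25, 26, 9, 27, 32, 10, 61, 33]
  L1: h(25,26)=(25*31+26)%997=801 h(9,27)=(9*31+27)%997=306 h(32,10)=(32*31+10)%997=5 h(61,33)=(61*31+33)%997=927 -> [801, 306, 5, 927]
  L2: h(801,306)=(801*31+306)%997=212 h(5,927)=(5*31+927)%997=85 -> [212, 85]
  L3: h(212,85)=(212*31+85)%997=675 -> [675]
  root = 675 == target 675  ** MATCH **
Candidate D produces the target root.

Answer: D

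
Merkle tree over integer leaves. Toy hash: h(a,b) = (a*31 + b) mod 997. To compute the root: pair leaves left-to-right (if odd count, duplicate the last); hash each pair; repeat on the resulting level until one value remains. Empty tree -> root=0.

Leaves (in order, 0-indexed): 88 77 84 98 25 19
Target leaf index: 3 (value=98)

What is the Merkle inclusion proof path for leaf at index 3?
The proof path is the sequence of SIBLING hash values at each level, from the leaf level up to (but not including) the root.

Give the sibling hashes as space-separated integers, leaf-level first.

L0 (leaves): [88, 77, 84, 98, 25, 19], target index=3
L1: h(88,77)=(88*31+77)%997=811 [pair 0] h(84,98)=(84*31+98)%997=708 [pair 1] h(25,19)=(25*31+19)%997=794 [pair 2] -> [811, 708, 794]
  Sibling for proof at L0: 84
L2: h(811,708)=(811*31+708)%997=924 [pair 0] h(794,794)=(794*31+794)%997=483 [pair 1] -> [924, 483]
  Sibling for proof at L1: 811
L3: h(924,483)=(924*31+483)%997=214 [pair 0] -> [214]
  Sibling for proof at L2: 483
Root: 214
Proof path (sibling hashes from leaf to root): [84, 811, 483]

Answer: 84 811 483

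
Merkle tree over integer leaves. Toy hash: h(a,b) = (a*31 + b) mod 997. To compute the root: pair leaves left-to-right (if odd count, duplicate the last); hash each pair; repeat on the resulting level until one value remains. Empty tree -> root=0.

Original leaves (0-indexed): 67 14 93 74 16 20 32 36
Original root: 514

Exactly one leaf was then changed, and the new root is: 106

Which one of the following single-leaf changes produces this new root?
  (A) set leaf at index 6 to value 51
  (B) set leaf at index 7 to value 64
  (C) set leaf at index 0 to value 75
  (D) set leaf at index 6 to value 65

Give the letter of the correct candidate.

Original leaves: [67, 14, 93, 74, 16, 20, 32, 36]
Target new root: 106
Try each candidate change and compute the resulting root:
Candidate A: set leaf[6] = 51 -> leaves = [67, 14, 93, 74, 16, 20, 51, 36]
  L0: [67, 14, 93, 74, 16, 20, 51, 36]
  L1: h(67,14)=(67*31+14)%997=97 h(93,74)=(93*31+74)%997=963 h(16,20)=(16*31+20)%997=516 h(51,36)=(51*31+36)%997=620 -> [97, 963, 516, 620]
  L2: h(97,963)=(97*31+963)%997=979 h(516,620)=(516*31+620)%997=664 -> [979, 664]
  L3: h(979,664)=(979*31+664)%997=106 -> [106]
  root = 106 == target 106  ** MATCH **
Candidate B: set leaf[7] = 64 -> leaves = [67, 14, 93, 74, 16, 20, 32, 64]
  L0: [67, 14, 93, 74, 16, 20, 32, 64]
  L1: h(67,14)=(67*31+14)%997=97 h(93,74)=(93*31+74)%997=963 h(16,20)=(16*31+20)%997=516 h(32,64)=(32*31+64)%997=59 -> [97, 963, 516, 59]
  L2: h(97,963)=(97*31+963)%997=979 h(516,59)=(516*31+59)%997=103 -> [979, 103]
  L3: h(979,103)=(979*31+103)%997=542 -> [542]
  root = 542 != target 106
Candidate C: set leaf[0] = 75 -> leaves = [75, 14, 93, 74, 16, 20, 32, 36]
  L0: [75, 14, 93, 74, 16, 20, 32, 36]
  L1: h(75,14)=(75*31+14)%997=345 h(93,74)=(93*31+74)%997=963 h(16,20)=(16*31+20)%997=516 h(32,36)=(32*31+36)%997=31 -> [345, 963, 516, 31]
  L2: h(345,963)=(345*31+963)%997=691 h(516,31)=(516*31+31)%997=75 -> [691, 75]
  L3: h(691,75)=(691*31+75)%997=559 -> [559]
  root = 559 != target 106
Candidate D: set leaf[6] = 65 -> leaves = [67, 14, 93, 74, 16, 20, 65, 36]
  L0: [67, 14, 93, 74, 16, 20, 65, 36]
  L1: h(67,14)=(67*31+14)%997=97 h(93,74)=(93*31+74)%997=963 h(16,20)=(16*31+20)%997=516 h(65,36)=(65*31+36)%997=57 -> [97, 963, 516, 57]
  L2: h(97,963)=(97*31+963)%997=979 h(516,57)=(516*31+57)%997=101 -> [979, 101]
  L3: h(979,101)=(979*31+101)%997=540 -> [540]
  root = 540 != target 106
Candidate A produces the target root.

Answer: A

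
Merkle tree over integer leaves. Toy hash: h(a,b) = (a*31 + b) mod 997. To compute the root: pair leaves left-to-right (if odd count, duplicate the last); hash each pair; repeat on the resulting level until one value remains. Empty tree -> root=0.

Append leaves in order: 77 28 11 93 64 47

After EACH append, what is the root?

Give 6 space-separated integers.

After append 77 (leaves=[77]):
  L0: [77]
  root=77
After append 28 (leaves=[77, 28]):
  L0: [77, 28]
  L1: h(77,28)=(77*31+28)%997=421 -> [421]
  root=421
After append 11 (leaves=[77, 28, 11]):
  L0: [77, 28, 11]
  L1: h(77,28)=(77*31+28)%997=421 h(11,11)=(11*31+11)%997=352 -> [421, 352]
  L2: h(421,352)=(421*31+352)%997=442 -> [442]
  root=442
After append 93 (leaves=[77, 28, 11, 93]):
  L0: [77, 28, 11, 93]
  L1: h(77,28)=(77*31+28)%997=421 h(11,93)=(11*31+93)%997=434 -> [421, 434]
  L2: h(421,434)=(421*31+434)%997=524 -> [524]
  root=524
After append 64 (leaves=[77, 28, 11, 93, 64]):
  L0: [77, 28, 11, 93, 64]
  L1: h(77,28)=(77*31+28)%997=421 h(11,93)=(11*31+93)%997=434 h(64,64)=(64*31+64)%997=54 -> [421, 434, 54]
  L2: h(421,434)=(421*31+434)%997=524 h(54,54)=(54*31+54)%997=731 -> [524, 731]
  L3: h(524,731)=(524*31+731)%997=26 -> [26]
  root=26
After append 47 (leaves=[77, 28, 11, 93, 64, 47]):
  L0: [77, 28, 11, 93, 64, 47]
  L1: h(77,28)=(77*31+28)%997=421 h(11,93)=(11*31+93)%997=434 h(64,47)=(64*31+47)%997=37 -> [421, 434, 37]
  L2: h(421,434)=(421*31+434)%997=524 h(37,37)=(37*31+37)%997=187 -> [524, 187]
  L3: h(524,187)=(524*31+187)%997=479 -> [479]
  root=479

Answer: 77 421 442 524 26 479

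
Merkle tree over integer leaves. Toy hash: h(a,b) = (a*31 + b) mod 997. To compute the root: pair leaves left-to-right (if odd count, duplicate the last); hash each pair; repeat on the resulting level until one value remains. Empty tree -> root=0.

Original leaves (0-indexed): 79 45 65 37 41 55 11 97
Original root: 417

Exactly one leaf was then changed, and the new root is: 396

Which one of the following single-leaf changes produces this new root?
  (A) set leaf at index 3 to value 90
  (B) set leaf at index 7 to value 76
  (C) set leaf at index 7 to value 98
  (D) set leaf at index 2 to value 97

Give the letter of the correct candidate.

Answer: B

Derivation:
Original leaves: [79, 45, 65, 37, 41, 55, 11, 97]
Target new root: 396
Try each candidate change and compute the resulting root:
Candidate A: set leaf[3] = 90 -> leaves = [79, 45, 65, 90, 41, 55, 11, 97]
  L0: [79, 45, 65, 90, 41, 55, 11, 97]
  L1: h(79,45)=(79*31+45)%997=500 h(65,90)=(65*31+90)%997=111 h(41,55)=(41*31+55)%997=329 h(11,97)=(11*31+97)%997=438 -> [500, 111, 329, 438]
  L2: h(500,111)=(500*31+111)%997=656 h(329,438)=(329*31+438)%997=667 -> [656, 667]
  L3: h(656,667)=(656*31+667)%997=66 -> [66]
  root = 66 != target 396
Candidate B: set leaf[7] = 76 -> leaves = [79, 45, 65, 37, 41, 55, 11, 76]
  L0: [79, 45, 65, 37, 41, 55, 11, 76]
  L1: h(79,45)=(79*31+45)%997=500 h(65,37)=(65*31+37)%997=58 h(41,55)=(41*31+55)%997=329 h(11,76)=(11*31+76)%997=417 -> [500, 58, 329, 417]
  L2: h(500,58)=(500*31+58)%997=603 h(329,417)=(329*31+417)%997=646 -> [603, 646]
  L3: h(603,646)=(603*31+646)%997=396 -> [396]
  root = 396 == target 396  ** MATCH **
Candidate C: set leaf[7] = 98 -> leaves = [79, 45, 65, 37, 41, 55, 11, 98]
  L0: [79, 45, 65, 37, 41, 55, 11, 98]
  L1: h(79,45)=(79*31+45)%997=500 h(65,37)=(65*31+37)%997=58 h(41,55)=(41*31+55)%997=329 h(11,98)=(11*31+98)%997=439 -> [500, 58, 329, 439]
  L2: h(500,58)=(500*31+58)%997=603 h(329,439)=(329*31+439)%997=668 -> [603, 668]
  L3: h(603,668)=(603*31+668)%997=418 -> [418]
  root = 418 != target 396
Candidate D: set leaf[2] = 97 -> leaves = [79, 45, 97, 37, 41, 55, 11, 97]
  L0: [79, 45, 97, 37, 41, 55, 11, 97]
  L1: h(79,45)=(79*31+45)%997=500 h(97,37)=(97*31+37)%997=53 h(41,55)=(41*31+55)%997=329 h(11,97)=(11*31+97)%997=438 -> [500, 53, 329, 438]
  L2: h(500,53)=(500*31+53)%997=598 h(329,438)=(329*31+438)%997=667 -> [598, 667]
  L3: h(598,667)=(598*31+667)%997=262 -> [262]
  root = 262 != target 396
Candidate B produces the target root.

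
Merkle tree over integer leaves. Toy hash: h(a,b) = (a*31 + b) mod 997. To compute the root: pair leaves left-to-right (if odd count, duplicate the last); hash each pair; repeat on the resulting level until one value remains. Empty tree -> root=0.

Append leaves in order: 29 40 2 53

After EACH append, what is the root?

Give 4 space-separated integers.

Answer: 29 939 260 311

Derivation:
After append 29 (leaves=[29]):
  L0: [29]
  root=29
After append 40 (leaves=[29, 40]):
  L0: [29, 40]
  L1: h(29,40)=(29*31+40)%997=939 -> [939]
  root=939
After append 2 (leaves=[29, 40, 2]):
  L0: [29, 40, 2]
  L1: h(29,40)=(29*31+40)%997=939 h(2,2)=(2*31+2)%997=64 -> [939, 64]
  L2: h(939,64)=(939*31+64)%997=260 -> [260]
  root=260
After append 53 (leaves=[29, 40, 2, 53]):
  L0: [29, 40, 2, 53]
  L1: h(29,40)=(29*31+40)%997=939 h(2,53)=(2*31+53)%997=115 -> [939, 115]
  L2: h(939,115)=(939*31+115)%997=311 -> [311]
  root=311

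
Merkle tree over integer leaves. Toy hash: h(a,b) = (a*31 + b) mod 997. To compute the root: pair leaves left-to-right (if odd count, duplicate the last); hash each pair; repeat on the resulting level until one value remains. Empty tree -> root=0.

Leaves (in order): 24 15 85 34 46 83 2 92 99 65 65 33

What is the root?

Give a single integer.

Answer: 350

Derivation:
L0: [24, 15, 85, 34, 46, 83, 2, 92, 99, 65, 65, 33]
L1: h(24,15)=(24*31+15)%997=759 h(85,34)=(85*31+34)%997=675 h(46,83)=(46*31+83)%997=512 h(2,92)=(2*31+92)%997=154 h(99,65)=(99*31+65)%997=143 h(65,33)=(65*31+33)%997=54 -> [759, 675, 512, 154, 143, 54]
L2: h(759,675)=(759*31+675)%997=276 h(512,154)=(512*31+154)%997=74 h(143,54)=(143*31+54)%997=499 -> [276, 74, 499]
L3: h(276,74)=(276*31+74)%997=654 h(499,499)=(499*31+499)%997=16 -> [654, 16]
L4: h(654,16)=(654*31+16)%997=350 -> [350]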